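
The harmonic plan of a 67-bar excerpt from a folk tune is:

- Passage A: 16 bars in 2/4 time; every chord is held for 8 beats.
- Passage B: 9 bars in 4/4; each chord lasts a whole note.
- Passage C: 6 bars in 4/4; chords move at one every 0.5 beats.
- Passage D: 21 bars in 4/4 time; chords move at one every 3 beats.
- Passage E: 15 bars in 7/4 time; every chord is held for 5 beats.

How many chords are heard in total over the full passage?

A: 16·2 = 32 beats, 32/8 = 4 chords.
B: 9·4 = 36 beats, 36/4 = 9 chords.
C: 6·4 = 24 beats, 24/0.5 = 48 chords.
D: 21·4 = 84 beats, 84/3 = 28 chords.
E: 15·7 = 105 beats, 105/5 = 21 chords.
Total: 4 + 9 + 48 + 28 + 21 = 110.

110 chords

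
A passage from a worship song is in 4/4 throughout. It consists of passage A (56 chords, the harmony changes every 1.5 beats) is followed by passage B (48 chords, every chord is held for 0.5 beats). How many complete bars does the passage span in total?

27 bars

A: 56 × 1.5 = 84 beats = 21 bars.
B: 48 × 0.5 = 24 beats = 6 bars.
Total: 21 + 6 = 27 bars.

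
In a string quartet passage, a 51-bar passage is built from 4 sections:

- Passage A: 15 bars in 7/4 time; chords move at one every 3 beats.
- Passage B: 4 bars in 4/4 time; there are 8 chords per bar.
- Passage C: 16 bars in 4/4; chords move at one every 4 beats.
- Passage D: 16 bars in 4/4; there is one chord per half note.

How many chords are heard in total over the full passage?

A has 105 beats and chords last 3 each, so 35 chords.
B has 16 beats and chords last 0.5 each, so 32 chords.
C has 64 beats and chords last 4 each, so 16 chords.
D has 64 beats and chords last 2 each, so 32 chords.
Total: 35 + 32 + 16 + 32 = 115.

115 chords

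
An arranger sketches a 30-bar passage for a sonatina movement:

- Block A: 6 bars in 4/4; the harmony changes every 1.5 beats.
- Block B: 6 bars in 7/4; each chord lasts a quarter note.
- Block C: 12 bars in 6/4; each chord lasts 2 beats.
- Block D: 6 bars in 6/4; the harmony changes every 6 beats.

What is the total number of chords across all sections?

A: 6·4 = 24 beats, 24/1.5 = 16 chords.
B: 6·7 = 42 beats, 42/1 = 42 chords.
C: 12·6 = 72 beats, 72/2 = 36 chords.
D: 6·6 = 36 beats, 36/6 = 6 chords.
Total: 16 + 42 + 36 + 6 = 100.

100 chords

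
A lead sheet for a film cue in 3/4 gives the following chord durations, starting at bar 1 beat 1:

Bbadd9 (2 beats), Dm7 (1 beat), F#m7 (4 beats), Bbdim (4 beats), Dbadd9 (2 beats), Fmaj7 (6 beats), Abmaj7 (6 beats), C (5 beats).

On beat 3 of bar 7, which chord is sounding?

Beat 3 of bar 7 is beat (7−1)×3 + 3 = 21 overall.
Running totals: Bbadd9 ends at 2, Dm7 ends at 3, F#m7 ends at 7, Bbdim ends at 11, Dbadd9 ends at 13, Fmaj7 ends at 19, Abmaj7 ends at 25.
Beat 21 falls within Abmaj7.

Abmaj7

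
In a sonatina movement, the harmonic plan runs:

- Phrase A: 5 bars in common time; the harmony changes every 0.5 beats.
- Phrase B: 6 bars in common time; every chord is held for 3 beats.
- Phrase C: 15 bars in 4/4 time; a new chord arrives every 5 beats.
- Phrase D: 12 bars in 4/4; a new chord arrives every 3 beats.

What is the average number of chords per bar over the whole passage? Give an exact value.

A: 5 bars of 4 beats is 20 beats; at 0.5 beats each that's 40 chords.
B: 6 bars of 4 beats is 24 beats; at 3 beats each that's 8 chords.
C: 15 bars of 4 beats is 60 beats; at 5 beats each that's 12 chords.
D: 12 bars of 4 beats is 48 beats; at 3 beats each that's 16 chords.
Overall: 76 chords over 38 bars → 76/38 = 2 chords per bar.

2 chords per bar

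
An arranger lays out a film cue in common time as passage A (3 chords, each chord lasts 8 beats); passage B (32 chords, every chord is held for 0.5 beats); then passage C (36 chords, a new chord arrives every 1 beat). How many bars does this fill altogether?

19 bars

A: 3 × 8 = 24 beats = 6 bars.
B: 32 × 0.5 = 16 beats = 4 bars.
C: 36 × 1 = 36 beats = 9 bars.
Total: 6 + 4 + 9 = 19 bars.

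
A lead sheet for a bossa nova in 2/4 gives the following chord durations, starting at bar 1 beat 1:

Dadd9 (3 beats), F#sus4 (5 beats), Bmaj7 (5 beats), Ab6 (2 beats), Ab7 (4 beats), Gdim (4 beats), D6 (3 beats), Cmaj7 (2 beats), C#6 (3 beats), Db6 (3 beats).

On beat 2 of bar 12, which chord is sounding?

D6

Beat 2 of bar 12 is beat (12−1)×2 + 2 = 24 overall.
Running totals: Dadd9 ends at 3, F#sus4 ends at 8, Bmaj7 ends at 13, Ab6 ends at 15, Ab7 ends at 19, Gdim ends at 23, D6 ends at 26.
Beat 24 falls within D6.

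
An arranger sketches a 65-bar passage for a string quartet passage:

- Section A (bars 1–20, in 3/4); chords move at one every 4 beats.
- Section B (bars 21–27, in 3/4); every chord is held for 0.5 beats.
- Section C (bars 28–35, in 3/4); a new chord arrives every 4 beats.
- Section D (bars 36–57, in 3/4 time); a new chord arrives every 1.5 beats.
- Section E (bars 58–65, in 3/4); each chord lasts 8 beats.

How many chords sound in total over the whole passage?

A: 20 bars × 3 beats = 60 beats; 4 beats/chord → 15 chords.
B: 7 bars × 3 beats = 21 beats; 0.5 beats/chord → 42 chords.
C: 8 bars × 3 beats = 24 beats; 4 beats/chord → 6 chords.
D: 22 bars × 3 beats = 66 beats; 1.5 beats/chord → 44 chords.
E: 8 bars × 3 beats = 24 beats; 8 beats/chord → 3 chords.
Total: 15 + 42 + 6 + 44 + 3 = 110.

110 chords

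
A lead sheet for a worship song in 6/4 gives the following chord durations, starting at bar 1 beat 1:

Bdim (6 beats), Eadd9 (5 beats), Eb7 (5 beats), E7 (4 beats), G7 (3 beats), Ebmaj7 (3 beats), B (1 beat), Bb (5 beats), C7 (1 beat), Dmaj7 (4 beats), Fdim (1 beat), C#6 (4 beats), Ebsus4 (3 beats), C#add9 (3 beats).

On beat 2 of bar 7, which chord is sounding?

Beat 2 of bar 7 is beat (7−1)×6 + 2 = 38 overall.
Running totals: Bdim ends at 6, Eadd9 ends at 11, Eb7 ends at 16, E7 ends at 20, G7 ends at 23, Ebmaj7 ends at 26, B ends at 27, Bb ends at 32, C7 ends at 33, Dmaj7 ends at 37, Fdim ends at 38.
Beat 38 falls within Fdim.

Fdim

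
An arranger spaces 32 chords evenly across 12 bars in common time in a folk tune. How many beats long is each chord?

1.5 beats

12 bars × 4 beats/bar = 48 beats total.
48 beats ÷ 32 chords = 1.5 beats per chord.
(That is a dotted quarter note.)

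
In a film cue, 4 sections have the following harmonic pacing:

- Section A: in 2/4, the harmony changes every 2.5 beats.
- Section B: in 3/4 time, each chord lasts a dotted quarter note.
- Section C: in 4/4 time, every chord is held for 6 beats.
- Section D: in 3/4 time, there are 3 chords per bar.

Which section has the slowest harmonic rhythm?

Section C

A: each chord is 2.5 beats in 2/4, so 0.8 per bar.
B: each chord is 1.5 beats in 3/4, so 2 per bar.
C: each chord is 6 beats in 4/4, so 2/3 per bar.
D: each chord is 1 beat in 3/4, so 3 per bar.
Slowest is C at 2/3 chords/bar.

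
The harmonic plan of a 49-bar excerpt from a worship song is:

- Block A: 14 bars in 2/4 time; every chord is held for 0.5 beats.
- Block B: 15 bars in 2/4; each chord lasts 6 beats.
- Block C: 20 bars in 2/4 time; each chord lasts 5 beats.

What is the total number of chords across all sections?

69 chords

A: 14·2 = 28 beats, 28/0.5 = 56 chords.
B: 15·2 = 30 beats, 30/6 = 5 chords.
C: 20·2 = 40 beats, 40/5 = 8 chords.
Total: 56 + 5 + 8 = 69.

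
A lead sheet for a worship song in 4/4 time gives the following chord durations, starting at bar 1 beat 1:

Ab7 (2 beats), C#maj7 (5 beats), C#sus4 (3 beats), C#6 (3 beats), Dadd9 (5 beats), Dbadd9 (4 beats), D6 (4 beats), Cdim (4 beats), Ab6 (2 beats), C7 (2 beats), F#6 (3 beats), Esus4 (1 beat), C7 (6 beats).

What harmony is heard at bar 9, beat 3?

Beat 3 of bar 9 is beat (9−1)×4 + 3 = 35 overall.
Running totals: Ab7 ends at 2, C#maj7 ends at 7, C#sus4 ends at 10, C#6 ends at 13, Dadd9 ends at 18, Dbadd9 ends at 22, D6 ends at 26, Cdim ends at 30, Ab6 ends at 32, C7 ends at 34, F#6 ends at 37.
Beat 35 falls within F#6.

F#6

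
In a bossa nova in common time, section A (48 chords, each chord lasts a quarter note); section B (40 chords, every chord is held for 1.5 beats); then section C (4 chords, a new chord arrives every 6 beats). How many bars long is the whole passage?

33 bars

A: 48 × 1 = 48 beats = 12 bars.
B: 40 × 1.5 = 60 beats = 15 bars.
C: 4 × 6 = 24 beats = 6 bars.
Total: 12 + 15 + 6 = 33 bars.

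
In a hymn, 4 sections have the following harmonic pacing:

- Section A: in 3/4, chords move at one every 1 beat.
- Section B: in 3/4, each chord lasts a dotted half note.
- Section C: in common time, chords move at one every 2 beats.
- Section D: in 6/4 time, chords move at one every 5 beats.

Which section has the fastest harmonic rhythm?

Section A

A: 3/1 = 3 chords/bar.
B: 3/3 = 1 chord/bar.
C: 4/2 = 2 chords/bar.
D: 6/5 = 1.2 chords/bar.
Fastest is A at 3 chords/bar.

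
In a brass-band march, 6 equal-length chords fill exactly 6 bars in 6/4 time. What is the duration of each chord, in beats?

6 bars × 6 beats/bar = 36 beats total.
36 beats ÷ 6 chords = 6 beats per chord.

6 beats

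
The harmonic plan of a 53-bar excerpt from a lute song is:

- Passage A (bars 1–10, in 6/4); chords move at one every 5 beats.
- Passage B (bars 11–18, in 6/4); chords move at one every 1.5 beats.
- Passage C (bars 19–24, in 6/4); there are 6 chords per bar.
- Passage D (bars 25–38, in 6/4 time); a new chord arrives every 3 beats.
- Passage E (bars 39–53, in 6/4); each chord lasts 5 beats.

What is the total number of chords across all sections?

126 chords

A has 60 beats and chords last 5 each, so 12 chords.
B has 48 beats and chords last 1.5 each, so 32 chords.
C has 36 beats and chords last 1 each, so 36 chords.
D has 84 beats and chords last 3 each, so 28 chords.
E has 90 beats and chords last 5 each, so 18 chords.
Total: 12 + 32 + 36 + 28 + 18 = 126.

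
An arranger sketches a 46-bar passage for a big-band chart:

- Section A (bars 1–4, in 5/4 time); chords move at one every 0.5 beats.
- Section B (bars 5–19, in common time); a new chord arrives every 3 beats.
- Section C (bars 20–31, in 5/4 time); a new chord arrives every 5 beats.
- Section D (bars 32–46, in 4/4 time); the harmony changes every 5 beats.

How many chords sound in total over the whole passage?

84 chords

A has 20 beats and chords last 0.5 each, so 40 chords.
B has 60 beats and chords last 3 each, so 20 chords.
C has 60 beats and chords last 5 each, so 12 chords.
D has 60 beats and chords last 5 each, so 12 chords.
Total: 40 + 20 + 12 + 12 = 84.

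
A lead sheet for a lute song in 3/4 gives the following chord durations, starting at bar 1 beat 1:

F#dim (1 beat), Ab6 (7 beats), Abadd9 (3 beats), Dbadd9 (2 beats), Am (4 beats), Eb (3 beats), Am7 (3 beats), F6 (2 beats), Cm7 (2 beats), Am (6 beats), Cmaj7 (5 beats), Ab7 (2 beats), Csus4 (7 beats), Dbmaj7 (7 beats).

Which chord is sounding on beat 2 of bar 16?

Csus4

Beat 2 of bar 16 is beat (16−1)×3 + 2 = 47 overall.
Running totals: F#dim ends at 1, Ab6 ends at 8, Abadd9 ends at 11, Dbadd9 ends at 13, Am ends at 17, Eb ends at 20, Am7 ends at 23, F6 ends at 25, Cm7 ends at 27, Am ends at 33, Cmaj7 ends at 38, Ab7 ends at 40, Csus4 ends at 47.
Beat 47 falls within Csus4.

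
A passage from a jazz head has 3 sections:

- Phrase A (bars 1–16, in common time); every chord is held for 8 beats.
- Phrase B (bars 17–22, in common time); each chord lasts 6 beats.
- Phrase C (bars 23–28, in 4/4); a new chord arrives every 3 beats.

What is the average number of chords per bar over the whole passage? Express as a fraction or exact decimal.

5/7 chords per bar

A: 16 × 4 = 64 beats ÷ 8 = 8 chords.
B: 6 × 4 = 24 beats ÷ 6 = 4 chords.
C: 6 × 4 = 24 beats ÷ 3 = 8 chords.
Overall: 20 chords over 28 bars → 20/28 = 5/7 chords per bar.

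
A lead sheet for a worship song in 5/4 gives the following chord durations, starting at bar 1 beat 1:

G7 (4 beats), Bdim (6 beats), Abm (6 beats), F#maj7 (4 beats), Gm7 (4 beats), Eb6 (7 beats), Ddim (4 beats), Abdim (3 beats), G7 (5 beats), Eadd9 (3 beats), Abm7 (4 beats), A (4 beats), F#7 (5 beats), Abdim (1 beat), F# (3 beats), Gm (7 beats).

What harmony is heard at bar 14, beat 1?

Gm

Beat 1 of bar 14 is beat (14−1)×5 + 1 = 66 overall.
Running totals: G7 ends at 4, Bdim ends at 10, Abm ends at 16, F#maj7 ends at 20, Gm7 ends at 24, Eb6 ends at 31, Ddim ends at 35, Abdim ends at 38, G7 ends at 43, Eadd9 ends at 46, Abm7 ends at 50, A ends at 54, F#7 ends at 59, Abdim ends at 60, F# ends at 63, Gm ends at 70.
Beat 66 falls within Gm.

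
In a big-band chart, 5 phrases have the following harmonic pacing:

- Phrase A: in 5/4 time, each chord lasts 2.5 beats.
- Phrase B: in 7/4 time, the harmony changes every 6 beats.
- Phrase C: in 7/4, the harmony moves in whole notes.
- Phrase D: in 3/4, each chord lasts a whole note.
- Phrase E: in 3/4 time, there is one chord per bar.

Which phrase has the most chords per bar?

A: 5/2.5 = 2 chords/bar.
B: 7/6 = 7/6 chords/bar.
C: 7/4 = 1.75 chords/bar.
D: 3/4 = 0.75 chords/bar.
E: 3/3 = 1 chord/bar.
Fastest is A at 2 chords/bar.

Phrase A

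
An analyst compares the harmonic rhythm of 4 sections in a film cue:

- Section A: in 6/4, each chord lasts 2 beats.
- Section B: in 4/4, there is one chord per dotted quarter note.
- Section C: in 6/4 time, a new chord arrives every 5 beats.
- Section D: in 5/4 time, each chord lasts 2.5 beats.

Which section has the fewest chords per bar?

Section C

A: 6 beats/bar ÷ 2 beats/chord = 3 chords/bar.
B: 4 beats/bar ÷ 1.5 beats/chord = 8/3 chords/bar.
C: 6 beats/bar ÷ 5 beats/chord = 1.2 chords/bar.
D: 5 beats/bar ÷ 2.5 beats/chord = 2 chords/bar.
Slowest is C at 1.2 chords/bar.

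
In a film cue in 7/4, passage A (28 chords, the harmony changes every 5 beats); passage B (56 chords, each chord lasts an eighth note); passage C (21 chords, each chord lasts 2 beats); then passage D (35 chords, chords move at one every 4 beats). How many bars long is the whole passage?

A: 28 × 5 = 140 beats = 20 bars.
B: 56 × 0.5 = 28 beats = 4 bars.
C: 21 × 2 = 42 beats = 6 bars.
D: 35 × 4 = 140 beats = 20 bars.
Total: 20 + 4 + 6 + 20 = 50 bars.

50 bars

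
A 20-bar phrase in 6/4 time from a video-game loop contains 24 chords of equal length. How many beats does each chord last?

20 bars × 6 beats/bar = 120 beats total.
120 beats ÷ 24 chords = 5 beats per chord.

5 beats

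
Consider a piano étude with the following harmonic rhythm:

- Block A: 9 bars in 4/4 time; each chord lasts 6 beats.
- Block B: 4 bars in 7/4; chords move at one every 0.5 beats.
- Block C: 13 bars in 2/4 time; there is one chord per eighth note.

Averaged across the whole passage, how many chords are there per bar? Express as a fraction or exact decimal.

A: 9 bars of 4 beats is 36 beats; at 6 beats each that's 6 chords.
B: 4 bars of 7 beats is 28 beats; at 0.5 beats each that's 56 chords.
C: 13 bars of 2 beats is 26 beats; at 0.5 beats each that's 52 chords.
Overall: 114 chords over 26 bars → 114/26 = 57/13 chords per bar.

57/13 chords per bar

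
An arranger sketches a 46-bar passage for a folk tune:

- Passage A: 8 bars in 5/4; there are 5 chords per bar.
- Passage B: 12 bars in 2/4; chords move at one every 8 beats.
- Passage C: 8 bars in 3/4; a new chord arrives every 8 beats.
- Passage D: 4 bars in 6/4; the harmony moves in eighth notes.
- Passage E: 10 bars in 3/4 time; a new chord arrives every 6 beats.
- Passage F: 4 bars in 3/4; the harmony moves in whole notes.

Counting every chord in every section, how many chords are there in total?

A has 40 beats and chords last 1 each, so 40 chords.
B has 24 beats and chords last 8 each, so 3 chords.
C has 24 beats and chords last 8 each, so 3 chords.
D has 24 beats and chords last 0.5 each, so 48 chords.
E has 30 beats and chords last 6 each, so 5 chords.
F has 12 beats and chords last 4 each, so 3 chords.
Total: 40 + 3 + 3 + 48 + 5 + 3 = 102.

102 chords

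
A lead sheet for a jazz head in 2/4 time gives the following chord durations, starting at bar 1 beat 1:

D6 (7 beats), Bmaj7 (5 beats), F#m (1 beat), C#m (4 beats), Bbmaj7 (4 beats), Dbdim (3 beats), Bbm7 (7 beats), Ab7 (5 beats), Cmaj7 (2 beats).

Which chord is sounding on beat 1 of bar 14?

Bbm7

Beat 1 of bar 14 is beat (14−1)×2 + 1 = 27 overall.
Running totals: D6 ends at 7, Bmaj7 ends at 12, F#m ends at 13, C#m ends at 17, Bbmaj7 ends at 21, Dbdim ends at 24, Bbm7 ends at 31.
Beat 27 falls within Bbm7.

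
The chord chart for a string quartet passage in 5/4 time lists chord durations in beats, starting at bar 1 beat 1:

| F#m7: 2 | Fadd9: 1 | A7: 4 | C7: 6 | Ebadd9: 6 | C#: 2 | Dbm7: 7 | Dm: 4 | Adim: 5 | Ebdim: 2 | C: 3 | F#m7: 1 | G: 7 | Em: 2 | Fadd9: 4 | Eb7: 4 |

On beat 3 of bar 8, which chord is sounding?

Beat 3 of bar 8 is beat (8−1)×5 + 3 = 38 overall.
Running totals: F#m7 ends at 2, Fadd9 ends at 3, A7 ends at 7, C7 ends at 13, Ebadd9 ends at 19, C# ends at 21, Dbm7 ends at 28, Dm ends at 32, Adim ends at 37, Ebdim ends at 39.
Beat 38 falls within Ebdim.

Ebdim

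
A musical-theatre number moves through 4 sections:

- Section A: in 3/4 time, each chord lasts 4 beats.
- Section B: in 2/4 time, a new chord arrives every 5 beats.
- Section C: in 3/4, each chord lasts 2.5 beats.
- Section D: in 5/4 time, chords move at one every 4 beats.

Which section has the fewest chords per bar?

Section B

A: 3 beats/bar ÷ 4 beats/chord = 0.75 chords/bar.
B: 2 beats/bar ÷ 5 beats/chord = 0.4 chords/bar.
C: 3 beats/bar ÷ 2.5 beats/chord = 1.2 chords/bar.
D: 5 beats/bar ÷ 4 beats/chord = 1.25 chords/bar.
Slowest is B at 0.4 chords/bar.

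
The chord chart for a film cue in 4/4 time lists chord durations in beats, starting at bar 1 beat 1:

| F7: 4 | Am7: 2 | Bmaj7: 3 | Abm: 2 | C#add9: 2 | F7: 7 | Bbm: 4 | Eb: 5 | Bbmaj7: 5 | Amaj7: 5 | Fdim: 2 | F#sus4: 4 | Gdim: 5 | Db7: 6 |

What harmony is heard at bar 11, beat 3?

Beat 3 of bar 11 is beat (11−1)×4 + 3 = 43 overall.
Running totals: F7 ends at 4, Am7 ends at 6, Bmaj7 ends at 9, Abm ends at 11, C#add9 ends at 13, F7 ends at 20, Bbm ends at 24, Eb ends at 29, Bbmaj7 ends at 34, Amaj7 ends at 39, Fdim ends at 41, F#sus4 ends at 45.
Beat 43 falls within F#sus4.

F#sus4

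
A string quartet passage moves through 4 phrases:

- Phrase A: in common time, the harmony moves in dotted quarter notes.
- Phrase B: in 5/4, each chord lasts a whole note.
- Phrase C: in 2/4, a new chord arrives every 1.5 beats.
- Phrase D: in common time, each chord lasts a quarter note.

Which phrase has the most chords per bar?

Phrase D

A: 4/1.5 = 8/3 chords/bar.
B: 5/4 = 1.25 chords/bar.
C: 2/1.5 = 4/3 chords/bar.
D: 4/1 = 4 chords/bar.
Fastest is D at 4 chords/bar.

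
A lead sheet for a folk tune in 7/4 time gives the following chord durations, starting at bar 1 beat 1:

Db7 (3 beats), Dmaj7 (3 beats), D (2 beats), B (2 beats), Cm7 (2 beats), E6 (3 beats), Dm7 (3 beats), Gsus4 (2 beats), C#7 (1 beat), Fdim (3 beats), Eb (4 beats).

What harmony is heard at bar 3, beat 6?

Gsus4

Beat 6 of bar 3 is beat (3−1)×7 + 6 = 20 overall.
Running totals: Db7 ends at 3, Dmaj7 ends at 6, D ends at 8, B ends at 10, Cm7 ends at 12, E6 ends at 15, Dm7 ends at 18, Gsus4 ends at 20.
Beat 20 falls within Gsus4.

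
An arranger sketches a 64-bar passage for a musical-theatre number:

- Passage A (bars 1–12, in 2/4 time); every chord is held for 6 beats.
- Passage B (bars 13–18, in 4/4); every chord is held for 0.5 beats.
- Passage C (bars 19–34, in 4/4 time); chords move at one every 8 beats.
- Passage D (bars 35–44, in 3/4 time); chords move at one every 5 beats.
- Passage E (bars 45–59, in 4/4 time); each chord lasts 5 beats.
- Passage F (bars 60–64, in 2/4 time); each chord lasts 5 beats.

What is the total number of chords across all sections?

80 chords

A has 24 beats and chords last 6 each, so 4 chords.
B has 24 beats and chords last 0.5 each, so 48 chords.
C has 64 beats and chords last 8 each, so 8 chords.
D has 30 beats and chords last 5 each, so 6 chords.
E has 60 beats and chords last 5 each, so 12 chords.
F has 10 beats and chords last 5 each, so 2 chords.
Total: 4 + 48 + 8 + 6 + 12 + 2 = 80.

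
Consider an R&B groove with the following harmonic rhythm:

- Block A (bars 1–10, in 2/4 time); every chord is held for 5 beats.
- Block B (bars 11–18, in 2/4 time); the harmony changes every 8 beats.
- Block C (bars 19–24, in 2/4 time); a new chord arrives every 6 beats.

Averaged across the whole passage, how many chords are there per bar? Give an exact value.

A: 10 × 2 = 20 beats ÷ 5 = 4 chords.
B: 8 × 2 = 16 beats ÷ 8 = 2 chords.
C: 6 × 2 = 12 beats ÷ 6 = 2 chords.
Overall: 8 chords over 24 bars → 8/24 = 1/3 chords per bar.

1/3 chords per bar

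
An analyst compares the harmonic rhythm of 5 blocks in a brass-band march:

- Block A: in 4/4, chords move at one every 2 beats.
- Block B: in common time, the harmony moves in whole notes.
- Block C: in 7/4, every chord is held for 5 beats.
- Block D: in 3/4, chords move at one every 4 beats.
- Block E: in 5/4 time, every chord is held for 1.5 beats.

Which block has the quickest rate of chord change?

A: 4 beats/bar ÷ 2 beats/chord = 2 chords/bar.
B: 4 beats/bar ÷ 4 beats/chord = 1 chord/bar.
C: 7 beats/bar ÷ 5 beats/chord = 1.4 chords/bar.
D: 3 beats/bar ÷ 4 beats/chord = 0.75 chords/bar.
E: 5 beats/bar ÷ 1.5 beats/chord = 10/3 chords/bar.
Fastest is E at 10/3 chords/bar.

Block E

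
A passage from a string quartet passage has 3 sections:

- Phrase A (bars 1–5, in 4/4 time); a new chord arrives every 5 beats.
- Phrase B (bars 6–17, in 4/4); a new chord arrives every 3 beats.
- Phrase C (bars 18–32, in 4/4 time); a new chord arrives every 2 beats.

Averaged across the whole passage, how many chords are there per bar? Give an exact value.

A: 5 bars of 4 beats is 20 beats; at 5 beats each that's 4 chords.
B: 12 bars of 4 beats is 48 beats; at 3 beats each that's 16 chords.
C: 15 bars of 4 beats is 60 beats; at 2 beats each that's 30 chords.
Overall: 50 chords over 32 bars → 50/32 = 25/16 chords per bar.

25/16 chords per bar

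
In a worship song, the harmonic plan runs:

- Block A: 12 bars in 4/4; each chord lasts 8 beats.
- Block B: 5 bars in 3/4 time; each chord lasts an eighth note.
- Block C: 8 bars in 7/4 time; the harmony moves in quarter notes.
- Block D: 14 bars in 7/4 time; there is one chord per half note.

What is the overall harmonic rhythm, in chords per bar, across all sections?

A: 12 bars of 4 beats is 48 beats; at 8 beats each that's 6 chords.
B: 5 bars of 3 beats is 15 beats; at 0.5 beats each that's 30 chords.
C: 8 bars of 7 beats is 56 beats; at 1 beat each that's 56 chords.
D: 14 bars of 7 beats is 98 beats; at 2 beats each that's 49 chords.
Overall: 141 chords over 39 bars → 141/39 = 47/13 chords per bar.

47/13 chords per bar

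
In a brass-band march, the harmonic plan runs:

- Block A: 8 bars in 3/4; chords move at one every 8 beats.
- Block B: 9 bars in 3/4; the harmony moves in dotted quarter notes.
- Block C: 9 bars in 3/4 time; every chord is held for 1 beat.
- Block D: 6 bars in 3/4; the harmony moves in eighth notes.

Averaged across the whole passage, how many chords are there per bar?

A: 8 bars of 3 beats is 24 beats; at 8 beats each that's 3 chords.
B: 9 bars of 3 beats is 27 beats; at 1.5 beats each that's 18 chords.
C: 9 bars of 3 beats is 27 beats; at 1 beat each that's 27 chords.
D: 6 bars of 3 beats is 18 beats; at 0.5 beats each that's 36 chords.
Overall: 84 chords over 32 bars → 84/32 = 2.625 chords per bar.

2.625 chords per bar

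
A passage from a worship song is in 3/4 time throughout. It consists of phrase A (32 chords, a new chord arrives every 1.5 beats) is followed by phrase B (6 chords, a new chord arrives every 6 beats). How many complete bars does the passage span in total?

A: 32 × 1.5 = 48 beats = 16 bars.
B: 6 × 6 = 36 beats = 12 bars.
Total: 16 + 12 = 28 bars.

28 bars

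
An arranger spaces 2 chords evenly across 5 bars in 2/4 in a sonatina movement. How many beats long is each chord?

5 beats

5 bars × 2 beats/bar = 10 beats total.
10 beats ÷ 2 chords = 5 beats per chord.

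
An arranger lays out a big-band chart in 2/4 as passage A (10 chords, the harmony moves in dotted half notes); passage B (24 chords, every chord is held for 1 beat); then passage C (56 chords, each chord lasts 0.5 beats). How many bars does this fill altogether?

41 bars

A: 10 × 3 = 30 beats = 15 bars.
B: 24 × 1 = 24 beats = 12 bars.
C: 56 × 0.5 = 28 beats = 14 bars.
Total: 15 + 12 + 14 = 41 bars.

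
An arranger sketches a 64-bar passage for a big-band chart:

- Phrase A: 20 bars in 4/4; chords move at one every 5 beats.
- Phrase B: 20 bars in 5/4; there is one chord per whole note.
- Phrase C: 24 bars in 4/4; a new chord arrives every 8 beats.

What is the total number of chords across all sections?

53 chords

A: 20·4 = 80 beats, 80/5 = 16 chords.
B: 20·5 = 100 beats, 100/4 = 25 chords.
C: 24·4 = 96 beats, 96/8 = 12 chords.
Total: 16 + 25 + 12 = 53.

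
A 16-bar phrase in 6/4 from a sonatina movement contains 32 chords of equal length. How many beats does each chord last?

16 bars × 6 beats/bar = 96 beats total.
96 beats ÷ 32 chords = 3 beats per chord.
(That is a dotted half note.)

3 beats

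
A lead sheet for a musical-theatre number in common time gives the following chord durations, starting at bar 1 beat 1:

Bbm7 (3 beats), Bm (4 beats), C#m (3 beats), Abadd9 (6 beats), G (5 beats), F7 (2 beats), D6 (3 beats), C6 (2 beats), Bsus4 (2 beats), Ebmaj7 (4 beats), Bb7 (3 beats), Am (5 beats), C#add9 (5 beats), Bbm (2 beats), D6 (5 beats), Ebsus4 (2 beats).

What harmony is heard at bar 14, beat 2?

Beat 2 of bar 14 is beat (14−1)×4 + 2 = 54 overall.
Running totals: Bbm7 ends at 3, Bm ends at 7, C#m ends at 10, Abadd9 ends at 16, G ends at 21, F7 ends at 23, D6 ends at 26, C6 ends at 28, Bsus4 ends at 30, Ebmaj7 ends at 34, Bb7 ends at 37, Am ends at 42, C#add9 ends at 47, Bbm ends at 49, D6 ends at 54.
Beat 54 falls within D6.

D6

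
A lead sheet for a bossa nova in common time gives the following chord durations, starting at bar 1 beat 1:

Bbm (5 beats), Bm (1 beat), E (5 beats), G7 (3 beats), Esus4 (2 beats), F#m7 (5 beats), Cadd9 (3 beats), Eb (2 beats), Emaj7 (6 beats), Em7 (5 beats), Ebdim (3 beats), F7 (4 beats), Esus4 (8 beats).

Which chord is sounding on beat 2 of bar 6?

Cadd9

Beat 2 of bar 6 is beat (6−1)×4 + 2 = 22 overall.
Running totals: Bbm ends at 5, Bm ends at 6, E ends at 11, G7 ends at 14, Esus4 ends at 16, F#m7 ends at 21, Cadd9 ends at 24.
Beat 22 falls within Cadd9.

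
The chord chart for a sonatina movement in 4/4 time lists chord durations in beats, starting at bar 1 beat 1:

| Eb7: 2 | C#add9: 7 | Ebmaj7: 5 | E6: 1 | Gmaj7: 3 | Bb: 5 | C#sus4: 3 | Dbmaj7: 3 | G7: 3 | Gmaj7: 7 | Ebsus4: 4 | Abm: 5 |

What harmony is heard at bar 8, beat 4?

Beat 4 of bar 8 is beat (8−1)×4 + 4 = 32 overall.
Running totals: Eb7 ends at 2, C#add9 ends at 9, Ebmaj7 ends at 14, E6 ends at 15, Gmaj7 ends at 18, Bb ends at 23, C#sus4 ends at 26, Dbmaj7 ends at 29, G7 ends at 32.
Beat 32 falls within G7.

G7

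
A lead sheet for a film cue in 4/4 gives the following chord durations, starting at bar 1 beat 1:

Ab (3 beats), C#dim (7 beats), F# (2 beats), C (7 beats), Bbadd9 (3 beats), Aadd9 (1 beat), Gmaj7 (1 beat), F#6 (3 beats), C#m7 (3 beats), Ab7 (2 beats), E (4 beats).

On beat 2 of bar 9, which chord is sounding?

E

Beat 2 of bar 9 is beat (9−1)×4 + 2 = 34 overall.
Running totals: Ab ends at 3, C#dim ends at 10, F# ends at 12, C ends at 19, Bbadd9 ends at 22, Aadd9 ends at 23, Gmaj7 ends at 24, F#6 ends at 27, C#m7 ends at 30, Ab7 ends at 32, E ends at 36.
Beat 34 falls within E.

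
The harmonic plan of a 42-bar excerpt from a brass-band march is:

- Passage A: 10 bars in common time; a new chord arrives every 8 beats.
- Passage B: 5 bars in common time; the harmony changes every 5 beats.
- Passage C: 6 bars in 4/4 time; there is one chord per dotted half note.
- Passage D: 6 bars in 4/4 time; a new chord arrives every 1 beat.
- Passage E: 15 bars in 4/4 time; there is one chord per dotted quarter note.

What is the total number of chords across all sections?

A: 10 bars × 4 beats = 40 beats; 8 beats/chord → 5 chords.
B: 5 bars × 4 beats = 20 beats; 5 beats/chord → 4 chords.
C: 6 bars × 4 beats = 24 beats; 3 beats/chord → 8 chords.
D: 6 bars × 4 beats = 24 beats; 1 beat/chord → 24 chords.
E: 15 bars × 4 beats = 60 beats; 1.5 beats/chord → 40 chords.
Total: 5 + 4 + 8 + 24 + 40 = 81.

81 chords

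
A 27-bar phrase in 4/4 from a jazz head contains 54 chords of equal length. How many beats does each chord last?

2 beats

27 bars × 4 beats/bar = 108 beats total.
108 beats ÷ 54 chords = 2 beats per chord.
(That is a half note.)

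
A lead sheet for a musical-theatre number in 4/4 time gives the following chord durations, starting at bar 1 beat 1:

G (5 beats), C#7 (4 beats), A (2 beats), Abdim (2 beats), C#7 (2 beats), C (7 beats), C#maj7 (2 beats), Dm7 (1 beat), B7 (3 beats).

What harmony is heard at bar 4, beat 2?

Beat 2 of bar 4 is beat (4−1)×4 + 2 = 14 overall.
Running totals: G ends at 5, C#7 ends at 9, A ends at 11, Abdim ends at 13, C#7 ends at 15.
Beat 14 falls within C#7.

C#7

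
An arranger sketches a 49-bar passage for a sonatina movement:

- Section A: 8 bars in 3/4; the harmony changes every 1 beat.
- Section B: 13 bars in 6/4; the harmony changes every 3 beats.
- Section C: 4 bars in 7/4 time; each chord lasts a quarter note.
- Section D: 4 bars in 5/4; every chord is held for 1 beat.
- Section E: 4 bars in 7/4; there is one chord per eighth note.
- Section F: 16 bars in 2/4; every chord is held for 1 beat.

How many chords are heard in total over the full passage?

186 chords

A: 8 bars × 3 beats = 24 beats; 1 beat/chord → 24 chords.
B: 13 bars × 6 beats = 78 beats; 3 beats/chord → 26 chords.
C: 4 bars × 7 beats = 28 beats; 1 beat/chord → 28 chords.
D: 4 bars × 5 beats = 20 beats; 1 beat/chord → 20 chords.
E: 4 bars × 7 beats = 28 beats; 0.5 beats/chord → 56 chords.
F: 16 bars × 2 beats = 32 beats; 1 beat/chord → 32 chords.
Total: 24 + 26 + 28 + 20 + 56 + 32 = 186.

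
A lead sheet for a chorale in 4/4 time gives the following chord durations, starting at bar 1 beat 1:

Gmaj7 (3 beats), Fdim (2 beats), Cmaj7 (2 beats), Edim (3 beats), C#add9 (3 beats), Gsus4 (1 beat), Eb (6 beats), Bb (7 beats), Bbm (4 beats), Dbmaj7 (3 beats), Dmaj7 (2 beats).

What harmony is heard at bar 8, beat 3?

Beat 3 of bar 8 is beat (8−1)×4 + 3 = 31 overall.
Running totals: Gmaj7 ends at 3, Fdim ends at 5, Cmaj7 ends at 7, Edim ends at 10, C#add9 ends at 13, Gsus4 ends at 14, Eb ends at 20, Bb ends at 27, Bbm ends at 31.
Beat 31 falls within Bbm.

Bbm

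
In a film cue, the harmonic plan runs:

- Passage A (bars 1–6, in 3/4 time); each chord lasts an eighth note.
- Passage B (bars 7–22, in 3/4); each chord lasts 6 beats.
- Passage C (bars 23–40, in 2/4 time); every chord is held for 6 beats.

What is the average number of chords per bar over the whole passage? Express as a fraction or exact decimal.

A: 6 × 3 = 18 beats ÷ 0.5 = 36 chords.
B: 16 × 3 = 48 beats ÷ 6 = 8 chords.
C: 18 × 2 = 36 beats ÷ 6 = 6 chords.
Overall: 50 chords over 40 bars → 50/40 = 1.25 chords per bar.

1.25 chords per bar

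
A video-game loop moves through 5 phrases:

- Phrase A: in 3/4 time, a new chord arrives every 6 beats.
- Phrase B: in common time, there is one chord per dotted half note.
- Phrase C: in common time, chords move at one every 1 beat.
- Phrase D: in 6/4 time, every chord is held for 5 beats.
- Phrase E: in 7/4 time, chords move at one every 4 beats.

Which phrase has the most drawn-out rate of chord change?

Phrase A

A: 3/6 = 0.5 chords/bar.
B: 4/3 = 4/3 chords/bar.
C: 4/1 = 4 chords/bar.
D: 6/5 = 1.2 chords/bar.
E: 7/4 = 1.75 chords/bar.
Slowest is A at 0.5 chords/bar.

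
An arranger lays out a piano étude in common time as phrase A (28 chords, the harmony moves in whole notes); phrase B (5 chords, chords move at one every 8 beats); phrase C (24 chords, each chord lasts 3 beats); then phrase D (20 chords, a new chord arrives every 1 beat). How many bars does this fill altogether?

61 bars

A: 28 × 4 = 112 beats = 28 bars.
B: 5 × 8 = 40 beats = 10 bars.
C: 24 × 3 = 72 beats = 18 bars.
D: 20 × 1 = 20 beats = 5 bars.
Total: 28 + 10 + 18 + 5 = 61 bars.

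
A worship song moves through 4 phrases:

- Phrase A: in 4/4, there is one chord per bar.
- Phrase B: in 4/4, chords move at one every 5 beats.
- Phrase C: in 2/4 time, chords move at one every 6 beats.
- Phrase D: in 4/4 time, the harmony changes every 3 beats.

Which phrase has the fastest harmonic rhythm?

Phrase D

A: each chord is 4 beats in 4/4, so 1 per bar.
B: each chord is 5 beats in 4/4, so 0.8 per bar.
C: each chord is 6 beats in 2/4, so 1/3 per bar.
D: each chord is 3 beats in 4/4, so 4/3 per bar.
Fastest is D at 4/3 chords/bar.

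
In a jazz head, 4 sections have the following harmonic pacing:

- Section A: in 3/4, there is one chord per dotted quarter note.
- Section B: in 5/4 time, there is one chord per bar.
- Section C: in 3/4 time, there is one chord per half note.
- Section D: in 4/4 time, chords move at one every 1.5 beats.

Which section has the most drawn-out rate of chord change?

A: 3/1.5 = 2 chords/bar.
B: 5/5 = 1 chord/bar.
C: 3/2 = 1.5 chords/bar.
D: 4/1.5 = 8/3 chords/bar.
Slowest is B at 1 chords/bar.

Section B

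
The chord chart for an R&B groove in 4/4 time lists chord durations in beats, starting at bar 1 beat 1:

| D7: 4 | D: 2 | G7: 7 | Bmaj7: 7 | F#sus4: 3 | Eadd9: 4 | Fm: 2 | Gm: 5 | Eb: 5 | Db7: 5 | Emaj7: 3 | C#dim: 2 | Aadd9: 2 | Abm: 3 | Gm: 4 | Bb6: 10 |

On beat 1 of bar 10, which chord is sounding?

Beat 1 of bar 10 is beat (10−1)×4 + 1 = 37 overall.
Running totals: D7 ends at 4, D ends at 6, G7 ends at 13, Bmaj7 ends at 20, F#sus4 ends at 23, Eadd9 ends at 27, Fm ends at 29, Gm ends at 34, Eb ends at 39.
Beat 37 falls within Eb.

Eb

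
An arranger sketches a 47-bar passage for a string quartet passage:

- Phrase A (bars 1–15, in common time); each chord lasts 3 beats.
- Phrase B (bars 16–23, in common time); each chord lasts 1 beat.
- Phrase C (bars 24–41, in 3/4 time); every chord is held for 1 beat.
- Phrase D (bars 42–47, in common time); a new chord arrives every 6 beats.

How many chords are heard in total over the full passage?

A has 60 beats and chords last 3 each, so 20 chords.
B has 32 beats and chords last 1 each, so 32 chords.
C has 54 beats and chords last 1 each, so 54 chords.
D has 24 beats and chords last 6 each, so 4 chords.
Total: 20 + 32 + 54 + 4 = 110.

110 chords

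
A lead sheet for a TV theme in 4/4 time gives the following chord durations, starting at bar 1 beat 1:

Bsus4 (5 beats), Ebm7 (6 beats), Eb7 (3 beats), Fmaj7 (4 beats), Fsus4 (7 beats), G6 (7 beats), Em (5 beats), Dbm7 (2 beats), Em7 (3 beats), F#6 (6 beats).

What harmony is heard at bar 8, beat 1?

Beat 1 of bar 8 is beat (8−1)×4 + 1 = 29 overall.
Running totals: Bsus4 ends at 5, Ebm7 ends at 11, Eb7 ends at 14, Fmaj7 ends at 18, Fsus4 ends at 25, G6 ends at 32.
Beat 29 falls within G6.

G6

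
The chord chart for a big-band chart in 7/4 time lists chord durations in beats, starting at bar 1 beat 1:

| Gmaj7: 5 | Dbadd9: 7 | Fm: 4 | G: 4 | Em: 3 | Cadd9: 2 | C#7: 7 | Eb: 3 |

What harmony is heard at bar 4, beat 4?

Beat 4 of bar 4 is beat (4−1)×7 + 4 = 25 overall.
Running totals: Gmaj7 ends at 5, Dbadd9 ends at 12, Fm ends at 16, G ends at 20, Em ends at 23, Cadd9 ends at 25.
Beat 25 falls within Cadd9.

Cadd9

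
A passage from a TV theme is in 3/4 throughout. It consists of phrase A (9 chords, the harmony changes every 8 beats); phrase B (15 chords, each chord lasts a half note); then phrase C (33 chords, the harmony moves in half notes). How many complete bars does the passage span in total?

56 bars

A: 9 × 8 = 72 beats = 24 bars.
B: 15 × 2 = 30 beats = 10 bars.
C: 33 × 2 = 66 beats = 22 bars.
Total: 24 + 10 + 22 = 56 bars.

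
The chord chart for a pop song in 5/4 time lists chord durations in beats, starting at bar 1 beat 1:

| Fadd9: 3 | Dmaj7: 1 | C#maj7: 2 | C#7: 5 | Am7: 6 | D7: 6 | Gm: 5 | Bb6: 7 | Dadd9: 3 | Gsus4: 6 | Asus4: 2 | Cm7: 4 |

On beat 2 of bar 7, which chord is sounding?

Bb6

Beat 2 of bar 7 is beat (7−1)×5 + 2 = 32 overall.
Running totals: Fadd9 ends at 3, Dmaj7 ends at 4, C#maj7 ends at 6, C#7 ends at 11, Am7 ends at 17, D7 ends at 23, Gm ends at 28, Bb6 ends at 35.
Beat 32 falls within Bb6.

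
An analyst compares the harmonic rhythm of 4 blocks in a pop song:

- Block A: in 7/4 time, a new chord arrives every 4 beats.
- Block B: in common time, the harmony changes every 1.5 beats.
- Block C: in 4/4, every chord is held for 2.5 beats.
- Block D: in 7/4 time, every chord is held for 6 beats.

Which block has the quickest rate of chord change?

Block B

A: 7/4 = 1.75 chords/bar.
B: 4/1.5 = 8/3 chords/bar.
C: 4/2.5 = 1.6 chords/bar.
D: 7/6 = 7/6 chords/bar.
Fastest is B at 8/3 chords/bar.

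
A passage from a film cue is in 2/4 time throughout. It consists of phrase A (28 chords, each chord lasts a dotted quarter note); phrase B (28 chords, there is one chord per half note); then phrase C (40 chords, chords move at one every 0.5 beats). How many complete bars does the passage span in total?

59 bars

A: 28 × 1.5 = 42 beats = 21 bars.
B: 28 × 2 = 56 beats = 28 bars.
C: 40 × 0.5 = 20 beats = 10 bars.
Total: 21 + 28 + 10 = 59 bars.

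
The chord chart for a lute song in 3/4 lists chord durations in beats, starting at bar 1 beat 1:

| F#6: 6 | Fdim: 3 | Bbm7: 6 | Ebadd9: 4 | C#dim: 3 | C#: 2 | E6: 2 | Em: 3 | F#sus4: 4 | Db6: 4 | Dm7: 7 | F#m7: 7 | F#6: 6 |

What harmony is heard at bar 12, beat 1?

Db6

Beat 1 of bar 12 is beat (12−1)×3 + 1 = 34 overall.
Running totals: F#6 ends at 6, Fdim ends at 9, Bbm7 ends at 15, Ebadd9 ends at 19, C#dim ends at 22, C# ends at 24, E6 ends at 26, Em ends at 29, F#sus4 ends at 33, Db6 ends at 37.
Beat 34 falls within Db6.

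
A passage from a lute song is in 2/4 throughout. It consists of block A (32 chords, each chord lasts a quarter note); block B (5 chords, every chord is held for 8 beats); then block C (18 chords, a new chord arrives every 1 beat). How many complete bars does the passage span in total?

A: 32 × 1 = 32 beats = 16 bars.
B: 5 × 8 = 40 beats = 20 bars.
C: 18 × 1 = 18 beats = 9 bars.
Total: 16 + 20 + 9 = 45 bars.

45 bars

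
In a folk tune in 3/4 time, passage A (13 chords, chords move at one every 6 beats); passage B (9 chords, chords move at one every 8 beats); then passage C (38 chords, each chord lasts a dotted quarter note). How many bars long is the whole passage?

A: 13 × 6 = 78 beats = 26 bars.
B: 9 × 8 = 72 beats = 24 bars.
C: 38 × 1.5 = 57 beats = 19 bars.
Total: 26 + 24 + 19 = 69 bars.

69 bars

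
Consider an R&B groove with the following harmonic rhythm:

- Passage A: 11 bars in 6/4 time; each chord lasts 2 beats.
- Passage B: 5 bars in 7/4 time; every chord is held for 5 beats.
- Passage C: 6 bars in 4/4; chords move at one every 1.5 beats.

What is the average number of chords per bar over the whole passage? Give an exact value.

A: 11 bars of 6 beats is 66 beats; at 2 beats each that's 33 chords.
B: 5 bars of 7 beats is 35 beats; at 5 beats each that's 7 chords.
C: 6 bars of 4 beats is 24 beats; at 1.5 beats each that's 16 chords.
Overall: 56 chords over 22 bars → 56/22 = 28/11 chords per bar.

28/11 chords per bar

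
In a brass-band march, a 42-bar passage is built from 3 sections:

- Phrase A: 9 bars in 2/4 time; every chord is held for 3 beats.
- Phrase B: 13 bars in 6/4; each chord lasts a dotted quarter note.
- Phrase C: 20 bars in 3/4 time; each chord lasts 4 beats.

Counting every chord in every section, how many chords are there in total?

A: 9·2 = 18 beats, 18/3 = 6 chords.
B: 13·6 = 78 beats, 78/1.5 = 52 chords.
C: 20·3 = 60 beats, 60/4 = 15 chords.
Total: 6 + 52 + 15 = 73.

73 chords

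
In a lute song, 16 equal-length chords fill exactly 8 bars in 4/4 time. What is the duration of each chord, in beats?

2 beats

8 bars × 4 beats/bar = 32 beats total.
32 beats ÷ 16 chords = 2 beats per chord.
(That is a half note.)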